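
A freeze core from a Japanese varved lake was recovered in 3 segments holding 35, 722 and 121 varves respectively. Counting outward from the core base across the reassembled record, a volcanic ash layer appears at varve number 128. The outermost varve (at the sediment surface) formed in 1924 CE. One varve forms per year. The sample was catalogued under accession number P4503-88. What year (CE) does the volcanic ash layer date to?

Total varves = 35 + 722 + 121 = 878.
878 − 128 = 750 varves lie beyond the volcanic ash layer toward the sediment surface.
Counting back 750 years from 1924 CE places the volcanic ash layer in 1924 − 750 = 1174 CE.

1174 CE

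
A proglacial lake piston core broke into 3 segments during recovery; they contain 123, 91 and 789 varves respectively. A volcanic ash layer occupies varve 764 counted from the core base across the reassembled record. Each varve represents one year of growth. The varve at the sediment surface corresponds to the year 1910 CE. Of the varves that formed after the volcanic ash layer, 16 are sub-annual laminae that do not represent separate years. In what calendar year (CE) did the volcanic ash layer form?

1687 CE

Total varves = 123 + 91 + 789 = 1003.
The volcanic ash layer sits at varve 764 from the core base, so 1003 − 764 = 239 varves formed after it.
Removing the 16 false varves leaves 239 − 16 = 223 true varves beyond the volcanic ash layer.
1910 − 223 = 1687 CE.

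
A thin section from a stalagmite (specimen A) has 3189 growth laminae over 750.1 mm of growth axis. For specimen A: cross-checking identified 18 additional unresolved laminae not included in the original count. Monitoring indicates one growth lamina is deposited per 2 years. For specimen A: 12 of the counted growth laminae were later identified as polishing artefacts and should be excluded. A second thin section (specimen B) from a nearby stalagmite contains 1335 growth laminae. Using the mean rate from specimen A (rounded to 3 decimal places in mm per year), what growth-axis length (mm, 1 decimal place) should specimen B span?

Specimen A: correcting the raw count gives 3189 − 12 + 18 = 3195 true growth laminae.
Specimen A: 3195 growth laminae at 2 years each span 3195 × 2 = 6390 years.
A: 750.1 mm over 6390 years gives 750.1 / 6390 ≈ 0.117 mm/yr.
Specimen B: 1335 growth laminae at 2 years each span 1335 × 2 = 2670 years. For B, 0.117 mm/year × 2670 years = 312.4 mm.

312.4 mm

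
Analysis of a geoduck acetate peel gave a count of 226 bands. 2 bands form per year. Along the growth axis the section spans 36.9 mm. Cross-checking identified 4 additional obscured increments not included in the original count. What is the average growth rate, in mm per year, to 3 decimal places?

0.321 mm per year

True band count = 226 + 4 = 230.
Dividing by 2 bands per year: 230 / 2 = 115 years.
Mean rate = 36.9 mm / 115 years ≈ 0.321 mm per year.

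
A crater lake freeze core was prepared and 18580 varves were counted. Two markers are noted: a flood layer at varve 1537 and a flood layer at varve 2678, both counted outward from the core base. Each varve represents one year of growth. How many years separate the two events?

The two markers are separated by 2678 − 1537 = 1141 varves.
At one varve per year, 1141 years elapsed between them.

1141 yr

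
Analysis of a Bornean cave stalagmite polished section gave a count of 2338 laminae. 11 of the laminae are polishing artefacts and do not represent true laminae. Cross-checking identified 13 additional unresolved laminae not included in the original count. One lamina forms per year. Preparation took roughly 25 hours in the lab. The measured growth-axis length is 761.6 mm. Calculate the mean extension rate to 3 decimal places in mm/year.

0.325 mm/year

After corrections the count is 2338 − 11 + 13 = 2340 laminae.
Mean rate = 761.6 mm / 2340 years ≈ 0.325 mm/year.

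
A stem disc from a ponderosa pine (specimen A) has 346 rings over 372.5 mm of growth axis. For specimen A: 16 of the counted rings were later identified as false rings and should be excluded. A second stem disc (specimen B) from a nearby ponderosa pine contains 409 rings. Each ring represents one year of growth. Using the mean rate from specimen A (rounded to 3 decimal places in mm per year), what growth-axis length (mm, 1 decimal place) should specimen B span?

Specimen A: adjusted count: 346 − 16 = 330 rings.
A: Extension rate ≈ 372.5 / 330 = 1.129 mm/year.
For B, 1.129 mm/year × 409 years = 461.8 mm.

461.8 mm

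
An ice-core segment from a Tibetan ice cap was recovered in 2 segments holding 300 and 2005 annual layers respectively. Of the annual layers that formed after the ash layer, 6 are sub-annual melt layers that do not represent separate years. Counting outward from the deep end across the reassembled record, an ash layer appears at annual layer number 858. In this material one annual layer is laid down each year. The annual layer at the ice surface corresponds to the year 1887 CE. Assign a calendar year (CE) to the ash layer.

Total annual layers = 300 + 2005 = 2305.
Between annual layer 858 and the ice surface there are 2305 − 858 = 1447 annual layers.
Removing the 6 false annual layers leaves 1447 − 6 = 1441 true annual layers beyond the ash layer.
Counting back 1441 years from 1887 CE places the ash layer in 1887 − 1441 = 446 CE.

446 CE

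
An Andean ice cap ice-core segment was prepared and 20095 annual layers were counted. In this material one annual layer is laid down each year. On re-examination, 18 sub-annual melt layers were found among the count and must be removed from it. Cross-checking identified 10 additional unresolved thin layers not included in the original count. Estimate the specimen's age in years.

After corrections the count is 20095 − 18 + 10 = 20087 annual layers.
At one annual layer per year, that is 20087 years.

20087 yr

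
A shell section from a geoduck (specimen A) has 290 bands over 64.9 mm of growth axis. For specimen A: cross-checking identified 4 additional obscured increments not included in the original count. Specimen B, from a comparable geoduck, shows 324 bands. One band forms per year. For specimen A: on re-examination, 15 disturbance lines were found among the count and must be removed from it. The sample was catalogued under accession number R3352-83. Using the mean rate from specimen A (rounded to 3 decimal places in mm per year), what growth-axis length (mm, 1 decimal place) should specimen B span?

Specimen A: correcting the raw count gives 290 − 15 + 4 = 279 true bands.
A: Extension rate ≈ 64.9 / 279 = 0.233 mm per year.
B's length ≈ 0.233 × 324 = 75.5 mm.

75.5 mm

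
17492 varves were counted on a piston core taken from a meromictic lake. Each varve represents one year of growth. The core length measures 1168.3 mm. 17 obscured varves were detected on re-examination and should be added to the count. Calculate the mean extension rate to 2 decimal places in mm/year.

After corrections the count is 17492 + 17 = 17509 varves.
Mean rate = 1168.3 mm / 17509 years ≈ 0.07 mm/year.

0.07 mm/year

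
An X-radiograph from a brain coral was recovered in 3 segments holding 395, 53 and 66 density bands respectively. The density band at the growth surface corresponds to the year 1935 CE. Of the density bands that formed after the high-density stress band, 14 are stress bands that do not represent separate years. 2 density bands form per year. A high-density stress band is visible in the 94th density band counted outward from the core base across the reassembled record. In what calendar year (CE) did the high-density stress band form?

1732 CE

Total density bands = 395 + 53 + 66 = 514.
Between density band 94 and the growth surface there are 514 − 94 = 420 density bands.
Excluding 14 false density bands: 420 − 14 = 406.
406 density bands at 2 per year is 406 / 2 = 203 years.
The density band at the growth surface is 1935 CE, so the high-density stress band dates to 1935 − 203 = 1732 CE.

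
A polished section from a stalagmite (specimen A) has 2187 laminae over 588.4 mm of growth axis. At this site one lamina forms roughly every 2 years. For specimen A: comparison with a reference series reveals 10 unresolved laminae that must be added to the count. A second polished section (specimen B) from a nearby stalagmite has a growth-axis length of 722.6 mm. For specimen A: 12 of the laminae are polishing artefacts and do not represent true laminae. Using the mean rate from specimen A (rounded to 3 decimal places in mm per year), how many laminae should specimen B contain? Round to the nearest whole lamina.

Specimen A: after corrections the count is 2187 − 12 + 10 = 2185 laminae.
Specimen A: at 2 years per lamina, 2185 × 2 = 4370 years.
A: Extension rate ≈ 588.4 / 4370 = 0.135 mm/yr.
For B, 722.6 / 0.135 = 5352.59 years; at 2 years per lamina that is 5352.59 / 2 ≈ 2676 laminae.

2676 laminae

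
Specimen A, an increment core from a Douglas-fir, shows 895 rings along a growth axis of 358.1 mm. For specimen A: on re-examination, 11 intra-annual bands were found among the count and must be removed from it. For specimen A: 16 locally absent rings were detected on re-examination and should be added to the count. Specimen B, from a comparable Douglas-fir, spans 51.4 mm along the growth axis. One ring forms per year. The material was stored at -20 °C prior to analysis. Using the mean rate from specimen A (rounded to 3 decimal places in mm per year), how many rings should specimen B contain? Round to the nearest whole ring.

Specimen A: correcting the raw count gives 895 − 11 + 16 = 900 true rings.
A: 358.1 mm over 900 years gives 358.1 / 900 ≈ 0.398 mm/yr.
For B, 51.4 / 0.398 = 129.15 years ≈ 129 rings.

129 rings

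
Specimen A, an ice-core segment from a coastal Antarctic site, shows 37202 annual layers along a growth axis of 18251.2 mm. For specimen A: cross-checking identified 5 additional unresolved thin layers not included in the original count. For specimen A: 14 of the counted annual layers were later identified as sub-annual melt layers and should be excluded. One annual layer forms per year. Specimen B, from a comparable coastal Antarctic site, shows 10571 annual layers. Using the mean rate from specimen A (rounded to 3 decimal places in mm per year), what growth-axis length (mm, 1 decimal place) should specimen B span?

Specimen A: correcting the raw count gives 37202 − 14 + 5 = 37193 true annual layers.
A: Extension rate ≈ 18251.2 / 37193 = 0.491 mm/yr.
Length of B = 0.491 × 10571 = 5190.4 mm.

5190.4 mm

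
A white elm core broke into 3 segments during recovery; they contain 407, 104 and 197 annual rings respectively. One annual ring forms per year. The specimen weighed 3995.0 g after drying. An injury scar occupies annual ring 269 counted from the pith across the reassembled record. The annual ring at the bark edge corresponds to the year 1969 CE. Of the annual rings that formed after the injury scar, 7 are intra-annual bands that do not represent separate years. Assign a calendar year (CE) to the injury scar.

Total annual rings = 407 + 104 + 197 = 708.
The injury scar sits at annual ring 269 from the pith, so 708 − 269 = 439 annual rings formed after it.
439 − 7 false = 432 true annual rings after the injury scar.
Counting back 432 years from 1969 CE places the injury scar in 1969 − 432 = 1537 CE.

1537 CE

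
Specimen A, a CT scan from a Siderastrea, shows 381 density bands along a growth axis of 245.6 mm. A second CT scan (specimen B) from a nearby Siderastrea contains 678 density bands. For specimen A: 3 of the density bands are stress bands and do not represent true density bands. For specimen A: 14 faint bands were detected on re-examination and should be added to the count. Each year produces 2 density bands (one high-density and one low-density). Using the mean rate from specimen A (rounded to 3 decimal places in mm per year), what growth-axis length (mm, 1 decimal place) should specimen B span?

424.8 mm

Specimen A: true density band count = 381 − 3 + 14 = 392.
Specimen A: dividing by 2 density bands per year: 392 / 2 = 196 years.
A: 245.6 mm over 196 years gives 245.6 / 196 ≈ 1.253 mm/year.
Specimen B: dividing by 2 density bands per year: 678 / 2 = 339 years. B's length ≈ 1.253 × 339 = 424.8 mm.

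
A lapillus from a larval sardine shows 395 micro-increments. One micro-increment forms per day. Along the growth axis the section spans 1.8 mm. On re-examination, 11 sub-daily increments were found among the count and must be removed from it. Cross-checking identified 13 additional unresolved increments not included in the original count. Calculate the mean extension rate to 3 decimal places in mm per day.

Correcting the raw count gives 395 − 11 + 13 = 397 true micro-increments.
Mean rate = 1.8 mm / 397 days ≈ 0.005 mm per day.

0.005 mm per day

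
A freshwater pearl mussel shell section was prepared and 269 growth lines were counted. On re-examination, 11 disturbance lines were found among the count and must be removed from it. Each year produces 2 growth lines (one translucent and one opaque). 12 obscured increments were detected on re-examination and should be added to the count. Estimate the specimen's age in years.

135 yr

Adjusted count: 269 − 11 + 12 = 270 growth lines.
270 growth lines at 2 per year is 270 / 2 = 135 years.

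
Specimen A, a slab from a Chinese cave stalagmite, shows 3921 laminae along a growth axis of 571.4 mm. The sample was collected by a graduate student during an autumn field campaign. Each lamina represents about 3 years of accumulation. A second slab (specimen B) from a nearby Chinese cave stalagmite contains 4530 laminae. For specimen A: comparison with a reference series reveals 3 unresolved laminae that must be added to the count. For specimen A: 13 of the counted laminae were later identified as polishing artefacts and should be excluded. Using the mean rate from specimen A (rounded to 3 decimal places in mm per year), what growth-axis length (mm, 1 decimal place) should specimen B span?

665.9 mm

Specimen A: adjusted count: 3921 − 13 + 3 = 3911 laminae.
Specimen A: 3911 laminae at 3 years each span 3911 × 3 = 11733 years.
A: 571.4 mm over 11733 years gives 571.4 / 11733 ≈ 0.049 mm per year.
Specimen B: at 3 years per lamina, 4530 × 3 = 13590 years. Length of B = 0.049 × 13590 = 665.9 mm.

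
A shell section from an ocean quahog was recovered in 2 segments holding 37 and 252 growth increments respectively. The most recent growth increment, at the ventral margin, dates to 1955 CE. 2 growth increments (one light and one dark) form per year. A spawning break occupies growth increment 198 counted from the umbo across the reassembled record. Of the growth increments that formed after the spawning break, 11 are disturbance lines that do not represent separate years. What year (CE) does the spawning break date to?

1915 CE

Total growth increments = 37 + 252 = 289.
Between growth increment 198 and the ventral margin there are 289 − 198 = 91 growth increments.
91 − 11 false = 80 true growth increments after the spawning break.
With 2 growth increments per year, 80 / 2 = 40 years.
Counting back 40 years from 1955 CE places the spawning break in 1955 − 40 = 1915 CE.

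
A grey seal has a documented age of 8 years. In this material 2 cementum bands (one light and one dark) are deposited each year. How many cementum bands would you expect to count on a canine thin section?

8 years at 2 cementum bands per year gives 8 × 2 = 16 cementum bands.
So 16 cementum bands should be present.

16 cementum bands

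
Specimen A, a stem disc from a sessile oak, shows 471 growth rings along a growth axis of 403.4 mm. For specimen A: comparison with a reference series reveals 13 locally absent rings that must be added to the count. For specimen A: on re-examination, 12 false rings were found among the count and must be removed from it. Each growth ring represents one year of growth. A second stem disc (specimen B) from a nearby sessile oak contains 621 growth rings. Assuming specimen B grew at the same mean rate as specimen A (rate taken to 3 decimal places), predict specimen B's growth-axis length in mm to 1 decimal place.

Specimen A: true growth ring count = 471 − 12 + 13 = 472.
A: 403.4 mm over 472 years gives 403.4 / 472 ≈ 0.855 mm per year.
B's length ≈ 0.855 × 621 = 531.0 mm.

531.0 mm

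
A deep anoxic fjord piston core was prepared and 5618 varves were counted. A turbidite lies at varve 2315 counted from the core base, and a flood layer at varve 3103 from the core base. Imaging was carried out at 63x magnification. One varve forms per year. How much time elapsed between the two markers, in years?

788 years

Separation: 3103 − 2315 = 788 varves.
At one varve per year, 788 years elapsed between them.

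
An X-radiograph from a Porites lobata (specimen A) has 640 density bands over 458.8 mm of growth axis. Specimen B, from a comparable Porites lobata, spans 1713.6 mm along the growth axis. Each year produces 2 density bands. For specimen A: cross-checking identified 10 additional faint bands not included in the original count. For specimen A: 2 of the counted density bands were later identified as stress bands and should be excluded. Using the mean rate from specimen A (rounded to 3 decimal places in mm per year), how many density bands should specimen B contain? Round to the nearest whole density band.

2420 density bands

Specimen A: true density band count = 640 − 2 + 10 = 648.
Specimen A: 648 density bands at 2 per year is 648 / 2 = 324 years.
A: Extension rate ≈ 458.8 / 324 = 1.416 mm/year.
Specimen B: 1713.6 mm / 1.416 mm per year = 1210.17 years; at 2 density bands per year that is 1210.17 × 2 ≈ 2420 density bands.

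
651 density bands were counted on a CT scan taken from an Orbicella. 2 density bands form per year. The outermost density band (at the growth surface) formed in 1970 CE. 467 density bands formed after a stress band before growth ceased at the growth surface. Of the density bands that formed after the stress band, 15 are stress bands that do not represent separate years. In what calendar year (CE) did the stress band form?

467 density bands post-date the stress band.
467 − 15 false = 452 true density bands after the stress band.
Dividing by 2 density bands per year: 452 / 2 = 226 years.
Counting back 226 years from 1970 CE places the stress band in 1970 − 226 = 1744 CE.

1744 CE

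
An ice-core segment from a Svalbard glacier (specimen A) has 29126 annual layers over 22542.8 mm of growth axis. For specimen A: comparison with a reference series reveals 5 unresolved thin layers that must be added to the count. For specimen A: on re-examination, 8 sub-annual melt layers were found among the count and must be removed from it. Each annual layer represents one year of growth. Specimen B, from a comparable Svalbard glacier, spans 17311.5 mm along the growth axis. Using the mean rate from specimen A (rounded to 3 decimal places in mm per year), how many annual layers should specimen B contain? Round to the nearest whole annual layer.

22366 annual layers

Specimen A: adjusted count: 29126 − 8 + 5 = 29123 annual layers.
A: Extension rate ≈ 22542.8 / 29123 = 0.774 mm/yr.
Specimen B: 17311.5 mm / 0.774 mm per year = 22366.28 years ≈ 22366 annual layers.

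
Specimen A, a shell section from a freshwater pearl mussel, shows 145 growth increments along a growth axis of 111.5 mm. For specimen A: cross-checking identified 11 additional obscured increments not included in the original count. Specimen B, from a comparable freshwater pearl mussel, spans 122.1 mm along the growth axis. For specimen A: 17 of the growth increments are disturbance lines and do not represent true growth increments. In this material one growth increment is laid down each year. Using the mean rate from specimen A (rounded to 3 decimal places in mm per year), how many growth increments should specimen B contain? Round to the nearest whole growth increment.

152 growth increments

Specimen A: true growth increment count = 145 − 17 + 11 = 139.
A: 111.5 mm over 139 years gives 111.5 / 139 ≈ 0.802 mm per year.
For B, 122.1 / 0.802 = 152.24 years ≈ 152 growth increments.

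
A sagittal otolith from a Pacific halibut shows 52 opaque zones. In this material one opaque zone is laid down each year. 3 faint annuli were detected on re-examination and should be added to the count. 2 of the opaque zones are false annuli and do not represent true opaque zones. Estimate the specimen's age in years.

True opaque zone count = 52 − 2 + 3 = 53.
With a one-to-one opaque zone periodicity this is 53 years.

53 yr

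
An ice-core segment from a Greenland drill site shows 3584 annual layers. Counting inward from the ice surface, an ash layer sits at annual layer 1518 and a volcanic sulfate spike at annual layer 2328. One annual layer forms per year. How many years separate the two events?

Separation: 2328 − 1518 = 810 annual layers.
That is 810 years at one annual layer per year.

810 years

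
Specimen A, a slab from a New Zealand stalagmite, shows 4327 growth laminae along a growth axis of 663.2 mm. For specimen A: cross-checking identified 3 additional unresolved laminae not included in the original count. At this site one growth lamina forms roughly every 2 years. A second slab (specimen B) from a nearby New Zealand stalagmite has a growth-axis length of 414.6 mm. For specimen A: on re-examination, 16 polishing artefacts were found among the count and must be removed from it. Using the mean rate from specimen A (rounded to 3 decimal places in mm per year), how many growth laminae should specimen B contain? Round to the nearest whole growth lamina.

Specimen A: after corrections the count is 4327 − 16 + 3 = 4314 growth laminae.
Specimen A: at 2 years per growth lamina, 4314 × 2 = 8628 years.
A: Extension rate ≈ 663.2 / 8628 = 0.077 mm/year.
B spans 414.6 / 0.077 = 5384.42 years; at 2 years per growth lamina that is 5384.42 / 2 ≈ 2692 growth laminae.

2692 growth laminae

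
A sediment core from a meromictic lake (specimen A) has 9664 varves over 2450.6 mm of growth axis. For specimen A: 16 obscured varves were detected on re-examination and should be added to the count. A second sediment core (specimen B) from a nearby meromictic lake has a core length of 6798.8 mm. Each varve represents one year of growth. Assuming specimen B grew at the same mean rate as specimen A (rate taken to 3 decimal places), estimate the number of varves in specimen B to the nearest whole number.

26873 varves

Specimen A: after corrections the count is 9664 + 16 = 9680 varves.
A: Mean rate = 2450.6 mm / 9680 years ≈ 0.253 mm per year.
B spans 6798.8 / 0.253 = 26872.73 years ≈ 26873 varves.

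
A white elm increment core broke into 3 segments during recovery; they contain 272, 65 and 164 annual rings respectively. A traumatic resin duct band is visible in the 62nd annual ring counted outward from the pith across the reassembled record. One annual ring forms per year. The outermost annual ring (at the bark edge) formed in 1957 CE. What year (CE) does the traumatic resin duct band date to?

1518 CE

Total annual rings = 272 + 65 + 164 = 501.
The traumatic resin duct band sits at annual ring 62 from the pith, so 501 − 62 = 439 annual rings formed after it.
1957 − 439 = 1518 CE.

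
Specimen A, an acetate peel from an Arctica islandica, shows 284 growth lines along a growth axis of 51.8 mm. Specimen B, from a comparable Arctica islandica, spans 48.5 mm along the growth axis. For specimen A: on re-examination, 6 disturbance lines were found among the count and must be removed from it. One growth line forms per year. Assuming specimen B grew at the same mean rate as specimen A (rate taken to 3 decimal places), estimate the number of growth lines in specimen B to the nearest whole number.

Specimen A: adjusted count: 284 − 6 = 278 growth lines.
A: 51.8 mm over 278 years gives 51.8 / 278 ≈ 0.186 mm per year.
B spans 48.5 / 0.186 = 260.75 years ≈ 261 growth lines.

261 growth lines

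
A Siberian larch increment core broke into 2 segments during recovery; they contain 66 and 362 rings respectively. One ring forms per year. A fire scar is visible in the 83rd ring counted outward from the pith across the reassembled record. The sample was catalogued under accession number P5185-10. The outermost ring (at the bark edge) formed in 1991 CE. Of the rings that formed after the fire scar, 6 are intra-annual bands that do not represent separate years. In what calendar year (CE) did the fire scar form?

1652 CE

Total rings = 66 + 362 = 428.
428 − 83 = 345 rings lie beyond the fire scar toward the bark edge.
345 − 6 false = 339 true rings after the fire scar.
1991 − 339 = 1652 CE.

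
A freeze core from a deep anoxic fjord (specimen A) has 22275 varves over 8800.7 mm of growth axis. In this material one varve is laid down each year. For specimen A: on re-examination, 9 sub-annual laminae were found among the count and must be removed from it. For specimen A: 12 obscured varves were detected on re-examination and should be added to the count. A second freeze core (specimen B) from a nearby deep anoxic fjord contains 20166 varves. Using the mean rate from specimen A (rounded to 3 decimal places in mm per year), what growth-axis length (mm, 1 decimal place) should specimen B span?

7965.6 mm

Specimen A: correcting the raw count gives 22275 − 9 + 12 = 22278 true varves.
A: 8800.7 mm over 22278 years gives 8800.7 / 22278 ≈ 0.395 mm per year.
Length of B = 0.395 × 20166 = 7965.6 mm.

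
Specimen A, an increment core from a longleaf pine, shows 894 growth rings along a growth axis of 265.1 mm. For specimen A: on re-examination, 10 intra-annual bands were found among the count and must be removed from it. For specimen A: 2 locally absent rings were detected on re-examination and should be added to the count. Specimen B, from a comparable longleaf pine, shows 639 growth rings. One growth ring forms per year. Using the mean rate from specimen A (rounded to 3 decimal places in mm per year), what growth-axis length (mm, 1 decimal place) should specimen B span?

Specimen A: adjusted count: 894 − 10 + 2 = 886 growth rings.
A: 265.1 mm over 886 years gives 265.1 / 886 ≈ 0.299 mm per year.
Length of B = 0.299 × 639 = 191.1 mm.

191.1 mm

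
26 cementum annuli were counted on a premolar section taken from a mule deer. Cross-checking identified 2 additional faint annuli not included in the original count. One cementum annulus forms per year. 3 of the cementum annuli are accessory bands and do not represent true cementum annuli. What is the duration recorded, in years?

25 years

True cementum annulus count = 26 − 3 + 2 = 25.
With a one-to-one cementum annulus periodicity this is 25 years.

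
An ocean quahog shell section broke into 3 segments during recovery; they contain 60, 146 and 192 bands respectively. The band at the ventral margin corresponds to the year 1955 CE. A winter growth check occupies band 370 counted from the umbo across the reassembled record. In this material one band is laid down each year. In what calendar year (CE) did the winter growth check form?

Total bands = 60 + 146 + 192 = 398.
The winter growth check sits at band 370 from the umbo, so 398 − 370 = 28 bands formed after it.
The band at the ventral margin is 1955 CE, so the winter growth check dates to 1955 − 28 = 1927 CE.

1927 CE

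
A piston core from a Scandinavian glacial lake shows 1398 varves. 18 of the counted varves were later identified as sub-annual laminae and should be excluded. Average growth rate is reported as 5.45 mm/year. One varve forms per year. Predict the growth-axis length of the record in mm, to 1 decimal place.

Adjusted count: 1398 − 18 = 1380 varves.
Predicted length = 5.45 mm/year × 1380 years = 7521.0 mm.

7521.0 mm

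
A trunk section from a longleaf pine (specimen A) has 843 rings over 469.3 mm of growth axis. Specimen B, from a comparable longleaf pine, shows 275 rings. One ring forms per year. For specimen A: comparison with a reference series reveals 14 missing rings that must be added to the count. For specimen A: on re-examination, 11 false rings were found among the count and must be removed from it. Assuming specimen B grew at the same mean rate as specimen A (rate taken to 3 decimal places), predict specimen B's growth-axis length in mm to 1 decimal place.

152.6 mm

Specimen A: correcting the raw count gives 843 − 11 + 14 = 846 true rings.
A: 469.3 mm over 846 years gives 469.3 / 846 ≈ 0.555 mm/year.
For B, 0.555 mm/year × 275 years = 152.6 mm.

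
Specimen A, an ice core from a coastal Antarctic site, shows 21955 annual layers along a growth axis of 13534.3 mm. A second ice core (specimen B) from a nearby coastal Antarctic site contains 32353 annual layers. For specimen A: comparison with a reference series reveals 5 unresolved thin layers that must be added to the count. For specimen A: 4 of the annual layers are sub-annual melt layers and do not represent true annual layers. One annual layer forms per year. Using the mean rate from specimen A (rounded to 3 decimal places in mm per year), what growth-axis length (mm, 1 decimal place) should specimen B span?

Specimen A: true annual layer count = 21955 − 4 + 5 = 21956.
A: Mean rate = 13534.3 mm / 21956 years ≈ 0.616 mm per year.
For B, 0.616 mm/year × 32353 years = 19929.4 mm.

19929.4 mm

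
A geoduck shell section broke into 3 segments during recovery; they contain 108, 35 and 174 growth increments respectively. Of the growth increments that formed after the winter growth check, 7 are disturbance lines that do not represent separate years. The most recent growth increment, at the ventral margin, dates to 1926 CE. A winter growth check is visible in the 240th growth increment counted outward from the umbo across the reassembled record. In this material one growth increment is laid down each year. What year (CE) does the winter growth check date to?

Total growth increments = 108 + 35 + 174 = 317.
317 − 240 = 77 growth increments lie beyond the winter growth check toward the ventral margin.
77 − 7 false = 70 true growth increments after the winter growth check.
The growth increment at the ventral margin is 1926 CE, so the winter growth check dates to 1926 − 70 = 1856 CE.

1856 CE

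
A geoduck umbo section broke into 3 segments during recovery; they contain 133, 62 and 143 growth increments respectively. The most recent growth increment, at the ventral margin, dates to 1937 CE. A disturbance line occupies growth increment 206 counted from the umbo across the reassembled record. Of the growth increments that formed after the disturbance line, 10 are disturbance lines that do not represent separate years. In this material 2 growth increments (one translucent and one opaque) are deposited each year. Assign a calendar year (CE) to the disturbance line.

Total growth increments = 133 + 62 + 143 = 338.
The disturbance line sits at growth increment 206 from the umbo, so 338 − 206 = 132 growth increments formed after it.
132 − 10 false = 122 true growth increments after the disturbance line.
With 2 growth increments per year, 122 / 2 = 61 years.
Counting back 61 years from 1937 CE places the disturbance line in 1937 − 61 = 1876 CE.

1876 CE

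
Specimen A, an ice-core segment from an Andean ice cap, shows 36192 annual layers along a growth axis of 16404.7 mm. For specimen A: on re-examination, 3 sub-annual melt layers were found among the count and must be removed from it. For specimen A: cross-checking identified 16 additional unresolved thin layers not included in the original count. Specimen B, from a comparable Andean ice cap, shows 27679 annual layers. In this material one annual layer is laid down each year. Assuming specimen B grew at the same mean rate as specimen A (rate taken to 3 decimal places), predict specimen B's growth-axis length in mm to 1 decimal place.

12538.6 mm

Specimen A: after corrections the count is 36192 − 3 + 16 = 36205 annual layers.
A: 16404.7 mm over 36205 years gives 16404.7 / 36205 ≈ 0.453 mm per year.
Length of B = 0.453 × 27679 = 12538.6 mm.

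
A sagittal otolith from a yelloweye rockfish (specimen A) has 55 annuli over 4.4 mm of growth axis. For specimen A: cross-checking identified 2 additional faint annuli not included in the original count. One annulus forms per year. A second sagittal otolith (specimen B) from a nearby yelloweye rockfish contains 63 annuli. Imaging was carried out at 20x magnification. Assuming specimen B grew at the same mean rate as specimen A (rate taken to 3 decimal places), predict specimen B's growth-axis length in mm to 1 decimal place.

Specimen A: adjusted count: 55 + 2 = 57 annuli.
A: Extension rate ≈ 4.4 / 57 = 0.077 mm/year.
For B, 0.077 mm/year × 63 years = 4.9 mm.

4.9 mm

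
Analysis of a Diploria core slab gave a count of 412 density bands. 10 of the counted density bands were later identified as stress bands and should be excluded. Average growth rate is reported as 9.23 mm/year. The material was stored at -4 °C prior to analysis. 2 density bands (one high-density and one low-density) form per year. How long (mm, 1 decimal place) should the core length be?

After corrections the count is 412 − 10 = 402 density bands.
With 2 density bands per year, 402 / 2 = 201 years.
Length ≈ 9.23 × 201 = 1855.2 mm.

1855.2 mm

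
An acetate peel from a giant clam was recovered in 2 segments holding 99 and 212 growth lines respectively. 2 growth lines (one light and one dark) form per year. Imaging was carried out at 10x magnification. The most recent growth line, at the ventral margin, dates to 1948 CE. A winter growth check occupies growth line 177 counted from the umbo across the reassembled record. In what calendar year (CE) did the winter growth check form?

Total growth lines = 99 + 212 = 311.
The winter growth check sits at growth line 177 from the umbo, so 311 − 177 = 134 growth lines formed after it.
Dividing by 2 growth lines per year: 134 / 2 = 67 years.
1948 − 67 = 1881 CE.

1881 CE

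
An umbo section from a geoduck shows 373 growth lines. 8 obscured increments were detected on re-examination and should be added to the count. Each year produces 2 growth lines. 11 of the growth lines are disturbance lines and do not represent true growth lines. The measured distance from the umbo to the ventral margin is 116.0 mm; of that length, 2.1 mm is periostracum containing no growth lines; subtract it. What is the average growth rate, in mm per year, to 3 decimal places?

After corrections the count is 373 − 11 + 8 = 370 growth lines.
Dividing by 2 growth lines per year: 370 / 2 = 185 years.
Net length = 116.0 − 2.1 = 113.9 mm.
113.9 mm over 185 years gives 113.9 / 185 ≈ 0.616 mm per year.

0.616 mm per year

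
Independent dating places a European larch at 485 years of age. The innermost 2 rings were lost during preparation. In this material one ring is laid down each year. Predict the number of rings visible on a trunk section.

483 rings

Expected rings over 485 years: 485.
Subtracting the 2 rings not captured gives 485 − 2 = 483 rings in the record.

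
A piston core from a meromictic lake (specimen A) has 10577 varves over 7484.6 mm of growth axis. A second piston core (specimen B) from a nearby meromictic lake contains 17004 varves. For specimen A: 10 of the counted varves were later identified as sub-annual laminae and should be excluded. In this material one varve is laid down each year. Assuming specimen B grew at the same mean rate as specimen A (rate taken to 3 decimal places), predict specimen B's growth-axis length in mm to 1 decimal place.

Specimen A: correcting the raw count gives 10577 − 10 = 10567 true varves.
A: Extension rate ≈ 7484.6 / 10567 = 0.708 mm per year.
Length of B = 0.708 × 17004 = 12038.8 mm.

12038.8 mm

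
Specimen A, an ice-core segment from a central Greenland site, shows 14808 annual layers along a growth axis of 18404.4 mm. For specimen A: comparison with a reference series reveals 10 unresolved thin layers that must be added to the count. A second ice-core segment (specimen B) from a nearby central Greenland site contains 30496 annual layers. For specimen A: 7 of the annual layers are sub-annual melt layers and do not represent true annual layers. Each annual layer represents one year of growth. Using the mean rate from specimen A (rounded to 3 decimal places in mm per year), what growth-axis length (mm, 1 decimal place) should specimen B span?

Specimen A: after corrections the count is 14808 − 7 + 10 = 14811 annual layers.
A: Extension rate ≈ 18404.4 / 14811 = 1.243 mm/year.
Length of B = 1.243 × 30496 = 37906.5 mm.

37906.5 mm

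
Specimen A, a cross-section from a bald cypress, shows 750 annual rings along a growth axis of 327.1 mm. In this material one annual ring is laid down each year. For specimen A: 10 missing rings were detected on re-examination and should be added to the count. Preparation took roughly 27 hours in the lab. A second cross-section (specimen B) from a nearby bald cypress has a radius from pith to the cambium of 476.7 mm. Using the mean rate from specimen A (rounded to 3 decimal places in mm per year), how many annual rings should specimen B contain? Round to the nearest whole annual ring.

1109 annual rings

Specimen A: adjusted count: 750 + 10 = 760 annual rings.
A: 327.1 mm over 760 years gives 327.1 / 760 ≈ 0.430 mm/yr.
Specimen B: 476.7 mm / 0.430 mm per year = 1108.60 years ≈ 1109 annual rings.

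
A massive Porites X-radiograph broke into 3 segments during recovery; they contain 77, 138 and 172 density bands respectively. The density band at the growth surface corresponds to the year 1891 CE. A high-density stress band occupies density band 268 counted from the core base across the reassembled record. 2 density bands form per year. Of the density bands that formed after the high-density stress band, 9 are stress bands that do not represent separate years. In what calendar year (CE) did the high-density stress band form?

1836 CE

Total density bands = 77 + 138 + 172 = 387.
Between density band 268 and the growth surface there are 387 − 268 = 119 density bands.
Removing the 9 false density bands leaves 119 − 9 = 110 true density bands beyond the high-density stress band.
Dividing by 2 density bands per year: 110 / 2 = 55 years.
1891 − 55 = 1836 CE.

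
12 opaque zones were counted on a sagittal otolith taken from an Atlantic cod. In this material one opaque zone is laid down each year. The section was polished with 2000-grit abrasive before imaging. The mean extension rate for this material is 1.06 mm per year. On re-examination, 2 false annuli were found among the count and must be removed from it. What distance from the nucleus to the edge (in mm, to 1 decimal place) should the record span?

True opaque zone count = 12 − 2 = 10.
Predicted length = 1.06 mm/year × 10 years = 10.6 mm.

10.6 mm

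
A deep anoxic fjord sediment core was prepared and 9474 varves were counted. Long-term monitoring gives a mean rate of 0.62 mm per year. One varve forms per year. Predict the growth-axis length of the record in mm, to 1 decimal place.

The record spans 9474 years at 0.62 mm per year.
Length ≈ 0.62 × 9474 = 5873.9 mm.

5873.9 mm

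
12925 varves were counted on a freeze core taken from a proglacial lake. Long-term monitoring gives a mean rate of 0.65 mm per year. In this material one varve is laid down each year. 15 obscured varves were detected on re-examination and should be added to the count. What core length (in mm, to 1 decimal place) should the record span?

True varve count = 12925 + 15 = 12940.
12940 years at 0.65 mm/year gives 0.65 × 12940 = 8411.0 mm.

8411.0 mm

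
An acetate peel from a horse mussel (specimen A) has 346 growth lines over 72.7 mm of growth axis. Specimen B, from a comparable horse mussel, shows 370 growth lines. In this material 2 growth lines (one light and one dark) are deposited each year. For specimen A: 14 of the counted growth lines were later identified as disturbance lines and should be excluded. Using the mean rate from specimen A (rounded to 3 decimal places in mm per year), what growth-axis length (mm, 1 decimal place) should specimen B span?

Specimen A: true growth line count = 346 − 14 = 332.
Specimen A: dividing by 2 growth lines per year: 332 / 2 = 166 years.
A: 72.7 mm over 166 years gives 72.7 / 166 ≈ 0.438 mm per year.
Specimen B: 370 growth lines at 2 per year is 370 / 2 = 185 years. Length of B = 0.438 × 185 = 81.0 mm.

81.0 mm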